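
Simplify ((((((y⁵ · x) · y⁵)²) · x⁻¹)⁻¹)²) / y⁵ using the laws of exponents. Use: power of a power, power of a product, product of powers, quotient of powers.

x⁻²y⁻⁴⁵

((((((y⁵ · x) · y⁵)²) · x⁻¹)⁻¹)²) / y⁵
= (((((y⁵ · x) · y⁵)²) · x⁻¹)⁻²) / y⁵    [power of a power]
= (((((y⁵ · x) · y⁵)²)⁻²) · ((x⁻¹)⁻²)) / y⁵    [power of a product]
= ((((y⁵ · x) · y⁵)⁻⁴) · ((x⁻¹)⁻²)) / y⁵    [power of a power]
= ((((y⁵ · x)⁻⁴) · ((y⁵)⁻⁴)) · ((x⁻¹)⁻²)) / y⁵    [power of a product]
= (((((y⁵)⁻⁴) · (x⁻⁴)) · ((y⁵)⁻⁴)) · ((x⁻¹)⁻²)) / y⁵    [power of a product]
= (((y⁻²⁰ · (x⁻⁴)) · ((y⁵)⁻⁴)) · ((x⁻¹)⁻²)) / y⁵    [power of a power]
= (((y⁻²⁰ · x⁻⁴) · y⁻²⁰) · ((x⁻¹)⁻²)) / y⁵    [power of a power]
= (((y⁻²⁰ · x⁻⁴) · y⁻²⁰) · x²) / y⁵    [power of a power]
= x⁻²y⁻⁴⁵    [quotient of powers; product of powers]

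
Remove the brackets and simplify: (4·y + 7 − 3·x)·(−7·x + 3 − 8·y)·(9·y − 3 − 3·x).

60·x·y^2 − 378·x·y + 201·x^2·y − 300·y^2 + 321·y − 288·y^3 + 111·x + 111·x^2 − 63 − 63·x^3

(4·y + 7 − 3·x)·(−7·x + 3 − 8·y)·(9·y − 3 − 3·x)
= (−28·x·y + 12·y − 32·y^2 − 49·x + 21 − 56·y + 21·x^2 − 9·x + 24·x·y)·(9·y − 3 − 3·x)    [distributive law]
= (−4·x·y − 44·y − 32·y^2 − 58·x + 21 + 21·x^2)·(9·y − 3 − 3·x)    [combine like terms]
= −36·x·y^2 + 12·x·y + 12·x^2·y − 396·y^2 + 132·y + 132·x·y − 288·y^3 + 96·y^2 + 96·x·y^2 − 522·x·y + 174·x + 174·x^2 + 189·y − 63 − 63·x + 189·x^2·y − 63·x^2 − 63·x^3    [distributive law]
= 60·x·y^2 − 378·x·y + 201·x^2·y − 300·y^2 + 321·y − 288·y^3 + 111·x + 111·x^2 − 63 − 63·x^3    [combine like terms]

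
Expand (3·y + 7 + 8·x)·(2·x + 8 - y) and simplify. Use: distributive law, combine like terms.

(3·y + 7 + 8·x)·(2·x + 8 - y)
= 6·x·y + 24·y - 3·y^2 + 14·x + 56 - 7·y + 16·x^2 + 64·x - 8·x·y    [distributive law]
= -2·x·y + 17·y - 3·y^2 + 78·x + 56 + 16·x^2    [combine like terms]

-2·x·y + 17·y - 3·y^2 + 78·x + 56 + 16·x^2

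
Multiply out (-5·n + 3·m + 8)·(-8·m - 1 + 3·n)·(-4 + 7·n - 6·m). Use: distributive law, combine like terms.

(-5·n + 3·m + 8)·(-8·m - 1 + 3·n)·(-4 + 7·n - 6·m)
= (40·m·n + 5·n - 15·n^2 - 24·m^2 - 3·m + 9·m·n - 64·m - 8 + 24·n)·(-4 + 7·n - 6·m)    [distributive law]
= (49·m·n + 29·n - 15·n^2 - 24·m^2 - 67·m - 8)·(-4 + 7·n - 6·m)    [combine like terms]
= -196·m·n + 343·m·n^2 - 294·m^2·n - 116·n + 203·n^2 - 174·m·n + 60·n^2 - 105·n^3 + 90·m·n^2 + 96·m^2 - 168·m^2·n + 144·m^3 + 268·m - 469·m·n + 402·m^2 + 32 - 56·n + 48·m    [distributive law]
= -839·m·n + 433·m·n^2 - 462·m^2·n - 172·n + 263·n^2 - 105·n^3 + 498·m^2 + 144·m^3 + 316·m + 32    [combine like terms]

-839·m·n + 433·m·n^2 - 462·m^2·n - 172·n + 263·n^2 - 105·n^3 + 498·m^2 + 144·m^3 + 316·m + 32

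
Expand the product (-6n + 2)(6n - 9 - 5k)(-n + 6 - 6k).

36n³ - 282n² + 186kn² + 414n - 206kn - 180k²n - 108 + 48k + 60k²

(-6n + 2)(6n - 9 - 5k)(-n + 6 - 6k)
= (-36n² + 54n + 30kn + 12n - 18 - 10k)(-n + 6 - 6k)    [distributive law]
= (-36n² + 66n + 30kn - 18 - 10k)(-n + 6 - 6k)    [combine like terms]
= 36n³ - 216n² + 216kn² - 66n² + 396n - 396kn - 30kn² + 180kn - 180k²n + 18n - 108 + 108k + 10kn - 60k + 60k²    [distributive law]
= 36n³ - 282n² + 186kn² + 414n - 206kn - 180k²n - 108 + 48k + 60k²    [combine like terms]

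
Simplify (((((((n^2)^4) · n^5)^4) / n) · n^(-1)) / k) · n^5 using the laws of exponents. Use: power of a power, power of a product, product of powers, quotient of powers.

k^(-1)n^55

(((((((n^2)^4) · n^5)^4) / n) · n^(-1)) / k) · n^5
= (((((((n^2)^4)^4) · ((n^5)^4)) / n) · n^(-1)) / k) · n^5    [power of a product]
= ((((((n^2)^16) · ((n^5)^4)) / n) · n^(-1)) / k) · n^5    [power of a power]
= ((((n^32 · ((n^5)^4)) / n) · n^(-1)) / k) · n^5    [power of a power]
= ((((n^32 · n^20) / n) · n^(-1)) / k) · n^5    [power of a power]
= (((n^52 / n) · n^(-1)) / k) · n^5    [product of powers]
= ((n^51 · n^(-1)) / k) · n^5    [quotient of powers]
= (n^50 / k) · n^5    [product of powers]
= k^(-1)n^55    [quotient of powers; product of powers]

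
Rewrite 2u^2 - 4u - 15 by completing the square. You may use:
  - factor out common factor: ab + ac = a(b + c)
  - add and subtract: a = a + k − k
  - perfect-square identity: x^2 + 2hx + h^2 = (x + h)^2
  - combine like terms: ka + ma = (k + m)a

2(u - 1)^2 - 17

2u^2 - 4u - 15
= 2(u^2 - 2u) - 15    [factor out 2 from the u-terms]
= 2(u^2 - 2u + 1 - 1) - 15    [add and subtract 1 inside the bracket]
= 2(u - 1)^2 - 2 - 15    [perfect-square identity]
= 2(u - 1)^2 - 17    [combine constants]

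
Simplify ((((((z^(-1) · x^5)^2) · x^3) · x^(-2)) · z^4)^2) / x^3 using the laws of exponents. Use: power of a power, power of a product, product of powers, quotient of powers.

((((((z^(-1) · x^5)^2) · x^3) · x^(-2)) · z^4)^2) / x^3
= ((((((z^(-1) · x^5)^2) · x^3) · x^(-2))^2) · ((z^4)^2)) / x^3    [power of a product]
= ((((((z^(-1) · x^5)^2) · x^3)^2) · ((x^(-2))^2)) · ((z^4)^2)) / x^3    [power of a product]
= ((((((z^(-1) · x^5)^2)^2) · ((x^3)^2)) · ((x^(-2))^2)) · ((z^4)^2)) / x^3    [power of a product]
= (((((z^(-1) · x^5)^4) · ((x^3)^2)) · ((x^(-2))^2)) · ((z^4)^2)) / x^3    [power of a power]
= ((((((z^(-1))^4) · ((x^5)^4)) · ((x^3)^2)) · ((x^(-2))^2)) · ((z^4)^2)) / x^3    [power of a product]
= ((((z^(-4) · ((x^5)^4)) · ((x^3)^2)) · ((x^(-2))^2)) · ((z^4)^2)) / x^3    [power of a power]
= ((((z^(-4) · x^20) · ((x^3)^2)) · ((x^(-2))^2)) · ((z^4)^2)) / x^3    [power of a power]
= ((((z^(-4) · x^20) · x^6) · ((x^(-2))^2)) · ((z^4)^2)) / x^3    [power of a power]
= ((((z^(-4) · x^20) · x^6) · x^(-4)) · ((z^4)^2)) / x^3    [power of a power]
= ((((z^(-4) · x^20) · x^6) · x^(-4)) · z^8) / x^3    [power of a power]
= x^19z^4    [quotient of powers; product of powers]

x^19z^4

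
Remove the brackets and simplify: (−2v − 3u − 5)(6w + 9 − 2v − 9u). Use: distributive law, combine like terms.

(−2v − 3u − 5)(6w + 9 − 2v − 9u)
= −12vw − 18v + 4v^2 + 18uv − 18uw − 27u + 6uv + 27u^2 − 30w − 45 + 10v + 45u    [distributive law]
= −12vw − 8v + 4v^2 + 24uv − 18uw + 18u + 27u^2 − 30w − 45    [combine like terms]

−12vw − 8v + 4v^2 + 24uv − 18uw + 18u + 27u^2 − 30w − 45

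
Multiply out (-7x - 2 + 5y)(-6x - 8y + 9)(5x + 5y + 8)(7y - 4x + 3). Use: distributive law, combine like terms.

110x^3y - 840x^4 + 306x^3 + 2660x^2y^2 + 555x^2y + 2235x^2 + 310xy^3 + 1656xy^2 - 4304xy - 918x - 705y^3 + 2741y^2 + 186y - 432 - 1400y^4

(-7x - 2 + 5y)(-6x - 8y + 9)(5x + 5y + 8)(7y - 4x + 3)
= (42x^2 + 56xy - 63x + 12x + 16y - 18 - 30xy - 40y^2 + 45y)(5x + 5y + 8)(7y - 4x + 3)    [distributive law]
= (42x^2 + 26xy - 51x + 61y - 18 - 40y^2)(5x + 5y + 8)(7y - 4x + 3)    [combine like terms]
= (210x^3 + 210x^2y + 336x^2 + 130x^2y + 130xy^2 + 208xy - 255x^2 - 255xy - 408x + 305xy + 305y^2 + 488y - 90x - 90y - 144 - 200xy^2 - 200y^3 - 320y^2)(7y - 4x + 3)    [distributive law]
= (210x^3 + 340x^2y + 81x^2 - 70xy^2 + 258xy - 498x - 15y^2 + 398y - 144 - 200y^3)(7y - 4x + 3)    [combine like terms]
= 1470x^3y - 840x^4 + 630x^3 + 2380x^2y^2 - 1360x^3y + 1020x^2y + 567x^2y - 324x^3 + 243x^2 - 490xy^3 + 280x^2y^2 - 210xy^2 + 1806xy^2 - 1032x^2y + 774xy - 3486xy + 1992x^2 - 1494x - 105y^3 + 60xy^2 - 45y^2 + 2786y^2 - 1592xy + 1194y - 1008y + 576x - 432 - 1400y^4 + 800xy^3 - 600y^3    [distributive law]
= 110x^3y - 840x^4 + 306x^3 + 2660x^2y^2 + 555x^2y + 2235x^2 + 310xy^3 + 1656xy^2 - 4304xy - 918x - 705y^3 + 2741y^2 + 186y - 432 - 1400y^4    [combine like terms]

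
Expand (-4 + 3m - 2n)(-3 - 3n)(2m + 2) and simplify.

(-4 + 3m - 2n)(-3 - 3n)(2m + 2)
= (12 + 12n - 9m - 9mn + 6n + 6n²)(2m + 2)    [distributive law]
= (12 + 18n - 9m - 9mn + 6n²)(2m + 2)    [combine like terms]
= 24m + 24 + 36mn + 36n - 18m² - 18m - 18m²n - 18mn + 12mn² + 12n²    [distributive law]
= 6m + 24 + 18mn + 36n - 18m² - 18m²n + 12mn² + 12n²    [combine like terms]

6m + 24 + 18mn + 36n - 18m² - 18m²n + 12mn² + 12n²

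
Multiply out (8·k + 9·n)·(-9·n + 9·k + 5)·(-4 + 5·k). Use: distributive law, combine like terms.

189·k·n + 45·k^2·n - 88·k^2 + 360·k^3 - 160·k + 324·n^2 - 405·k·n^2 - 180·n

(8·k + 9·n)·(-9·n + 9·k + 5)·(-4 + 5·k)
= (-72·k·n + 72·k^2 + 40·k - 81·n^2 + 81·k·n + 45·n)·(-4 + 5·k)    [distributive law]
= (9·k·n + 72·k^2 + 40·k - 81·n^2 + 45·n)·(-4 + 5·k)    [combine like terms]
= -36·k·n + 45·k^2·n - 288·k^2 + 360·k^3 - 160·k + 200·k^2 + 324·n^2 - 405·k·n^2 - 180·n + 225·k·n    [distributive law]
= 189·k·n + 45·k^2·n - 88·k^2 + 360·k^3 - 160·k + 324·n^2 - 405·k·n^2 - 180·n    [combine like terms]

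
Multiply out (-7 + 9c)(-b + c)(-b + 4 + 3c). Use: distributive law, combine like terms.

(-7 + 9c)(-b + c)(-b + 4 + 3c)
= (7b - 7c - 9bc + 9c^2)(-b + 4 + 3c)    [distributive law]
= -7b^2 + 28b + 21bc + 7bc - 28c - 21c^2 + 9b^2c - 36bc - 27bc^2 - 9bc^2 + 36c^2 + 27c^3    [distributive law]
= -7b^2 + 28b - 8bc - 28c + 15c^2 + 9b^2c - 36bc^2 + 27c^3    [combine like terms]

-7b^2 + 28b - 8bc - 28c + 15c^2 + 9b^2c - 36bc^2 + 27c^3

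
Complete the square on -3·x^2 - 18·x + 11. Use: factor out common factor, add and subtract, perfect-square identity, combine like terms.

-3·x^2 - 18·x + 11
= -3(x^2 + 6·x) + 11    [factor out -3 from the x-terms]
= -3(x^2 + 6·x + 9 - 9) + 11    [add and subtract 9 inside the bracket]
= -3(x + 3)^2 + 27 + 11    [perfect-square identity]
= -3(x + 3)^2 + 38    [combine constants]

-3(x + 3)^2 + 38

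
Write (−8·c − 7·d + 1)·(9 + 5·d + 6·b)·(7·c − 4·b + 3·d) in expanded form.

−504·c² + 330·b·c − 622·c·d − 280·c²·d − 278·b·c·d − 365·c·d² − 336·b·c² + 192·b²·c + 250·b·d − 174·d² + 14·b·d² − 105·d³ + 168·b²·d + 63·c − 36·b + 27·d − 24·b²

(−8·c − 7·d + 1)·(9 + 5·d + 6·b)·(7·c − 4·b + 3·d)
= (−72·c − 40·c·d − 48·b·c − 63·d − 35·d² − 42·b·d + 9 + 5·d + 6·b)·(7·c − 4·b + 3·d)    [distributive law]
= (−72·c − 40·c·d − 48·b·c − 58·d − 35·d² − 42·b·d + 9 + 6·b)·(7·c − 4·b + 3·d)    [combine like terms]
= −504·c² + 288·b·c − 216·c·d − 280·c²·d + 160·b·c·d − 120·c·d² − 336·b·c² + 192·b²·c − 144·b·c·d − 406·c·d + 232·b·d − 174·d² − 245·c·d² + 140·b·d² − 105·d³ − 294·b·c·d + 168·b²·d − 126·b·d² + 63·c − 36·b + 27·d + 42·b·c − 24·b² + 18·b·d    [distributive law]
= −504·c² + 330·b·c − 622·c·d − 280·c²·d − 278·b·c·d − 365·c·d² − 336·b·c² + 192·b²·c + 250·b·d − 174·d² + 14·b·d² − 105·d³ + 168·b²·d + 63·c − 36·b + 27·d − 24·b²    [combine like terms]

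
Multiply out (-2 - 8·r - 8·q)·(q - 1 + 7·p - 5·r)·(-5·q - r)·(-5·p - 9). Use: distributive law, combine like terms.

-2370·p·q^2 + 270·q^2 - 2544·p·q·r + 864·q·r - 580·p·q + 90·q - 116·p·r + 18·r - 350·p^2·q - 70·p^2·r - 414·p·r^2 + 162·r^2 + 760·p·q^2·r + 1368·q^2·r + 1160·p·q·r^2 + 2088·q·r^2 - 1680·p^2·q·r - 280·p^2·r^2 + 200·p·r^3 + 360·r^3 - 200·p·q^3 - 360·q^3 - 1400·p^2·q^2

(-2 - 8·r - 8·q)·(q - 1 + 7·p - 5·r)·(-5·q - r)·(-5·p - 9)
= (-2·q + 2 - 14·p + 10·r - 8·q·r + 8·r - 56·p·r + 40·r^2 - 8·q^2 + 8·q - 56·p·q + 40·q·r)·(-5·q - r)·(-5·p - 9)    [distributive law]
= (6·q + 2 - 14·p + 18·r + 32·q·r - 56·p·r + 40·r^2 - 8·q^2 - 56·p·q)·(-5·q - r)·(-5·p - 9)    [combine like terms]
= (-30·q^2 - 6·q·r - 10·q - 2·r + 70·p·q + 14·p·r - 90·q·r - 18·r^2 - 160·q^2·r - 32·q·r^2 + 280·p·q·r + 56·p·r^2 - 200·q·r^2 - 40·r^3 + 40·q^3 + 8·q^2·r + 280·p·q^2 + 56·p·q·r)·(-5·p - 9)    [distributive law]
= (-30·q^2 - 96·q·r - 10·q - 2·r + 70·p·q + 14·p·r - 18·r^2 - 152·q^2·r - 232·q·r^2 + 336·p·q·r + 56·p·r^2 - 40·r^3 + 40·q^3 + 280·p·q^2)·(-5·p - 9)    [combine like terms]
= 150·p·q^2 + 270·q^2 + 480·p·q·r + 864·q·r + 50·p·q + 90·q + 10·p·r + 18·r - 350·p^2·q - 630·p·q - 70·p^2·r - 126·p·r + 90·p·r^2 + 162·r^2 + 760·p·q^2·r + 1368·q^2·r + 1160·p·q·r^2 + 2088·q·r^2 - 1680·p^2·q·r - 3024·p·q·r - 280·p^2·r^2 - 504·p·r^2 + 200·p·r^3 + 360·r^3 - 200·p·q^3 - 360·q^3 - 1400·p^2·q^2 - 2520·p·q^2    [distributive law]
= -2370·p·q^2 + 270·q^2 - 2544·p·q·r + 864·q·r - 580·p·q + 90·q - 116·p·r + 18·r - 350·p^2·q - 70·p^2·r - 414·p·r^2 + 162·r^2 + 760·p·q^2·r + 1368·q^2·r + 1160·p·q·r^2 + 2088·q·r^2 - 1680·p^2·q·r - 280·p^2·r^2 + 200·p·r^3 + 360·r^3 - 200·p·q^3 - 360·q^3 - 1400·p^2·q^2    [combine like terms]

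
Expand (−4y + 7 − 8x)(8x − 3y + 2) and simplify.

−8xy + 12y^2 − 29y + 40x + 14 − 64x^2

(−4y + 7 − 8x)(8x − 3y + 2)
= −32xy + 12y^2 − 8y + 56x − 21y + 14 − 64x^2 + 24xy − 16x    [distributive law]
= −8xy + 12y^2 − 29y + 40x + 14 − 64x^2    [combine like terms]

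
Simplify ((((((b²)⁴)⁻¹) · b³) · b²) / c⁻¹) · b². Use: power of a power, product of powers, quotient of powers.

b⁻¹c

((((((b²)⁴)⁻¹) · b³) · b²) / c⁻¹) · b²
= (((((b²)⁻⁴) · b³) · b²) / c⁻¹) · b²    [power of a power]
= ((((b⁻⁸) · b³) · b²) / c⁻¹) · b²    [power of a power]
= ((b⁻⁵ · b²) / c⁻¹) · b²    [product of powers]
= (b⁻³ / c⁻¹) · b²    [product of powers]
= b⁻¹c    [quotient of powers; product of powers]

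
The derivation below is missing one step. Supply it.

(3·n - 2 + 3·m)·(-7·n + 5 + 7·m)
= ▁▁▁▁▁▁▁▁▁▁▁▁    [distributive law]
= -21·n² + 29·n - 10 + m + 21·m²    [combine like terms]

After distributive law, the bracketed line is:

-21·n² + 15·n + 21·m·n + 14·n - 10 - 14·m - 21·m·n + 15·m + 21·m²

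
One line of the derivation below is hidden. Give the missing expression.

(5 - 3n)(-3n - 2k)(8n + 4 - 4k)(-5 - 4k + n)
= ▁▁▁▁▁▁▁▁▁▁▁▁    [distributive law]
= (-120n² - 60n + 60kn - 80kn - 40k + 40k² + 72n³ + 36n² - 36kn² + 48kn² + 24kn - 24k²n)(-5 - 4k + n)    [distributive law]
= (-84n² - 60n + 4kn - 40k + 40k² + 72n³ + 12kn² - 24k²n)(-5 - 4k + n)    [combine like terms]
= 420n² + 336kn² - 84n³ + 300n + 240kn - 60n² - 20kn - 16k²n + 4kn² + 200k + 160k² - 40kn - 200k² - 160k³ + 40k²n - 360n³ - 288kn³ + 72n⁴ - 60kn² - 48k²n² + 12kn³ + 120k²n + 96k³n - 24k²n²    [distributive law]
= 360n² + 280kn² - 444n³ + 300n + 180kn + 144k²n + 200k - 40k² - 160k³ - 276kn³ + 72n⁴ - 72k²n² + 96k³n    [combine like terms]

Applying distributive law to the line above:

(-15n - 10k + 9n² + 6kn)(8n + 4 - 4k)(-5 - 4k + n)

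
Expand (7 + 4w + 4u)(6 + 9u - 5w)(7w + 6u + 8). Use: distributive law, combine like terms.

206w + 948u + 336 + 671uw + 810u^2 - 237w^2 - 8uw^2 + 348u^2w - 140w^3 + 216u^3

(7 + 4w + 4u)(6 + 9u - 5w)(7w + 6u + 8)
= (42 + 63u - 35w + 24w + 36uw - 20w^2 + 24u + 36u^2 - 20uw)(7w + 6u + 8)    [distributive law]
= (42 + 87u - 11w + 16uw - 20w^2 + 36u^2)(7w + 6u + 8)    [combine like terms]
= 294w + 252u + 336 + 609uw + 522u^2 + 696u - 77w^2 - 66uw - 88w + 112uw^2 + 96u^2w + 128uw - 140w^3 - 120uw^2 - 160w^2 + 252u^2w + 216u^3 + 288u^2    [distributive law]
= 206w + 948u + 336 + 671uw + 810u^2 - 237w^2 - 8uw^2 + 348u^2w - 140w^3 + 216u^3    [combine like terms]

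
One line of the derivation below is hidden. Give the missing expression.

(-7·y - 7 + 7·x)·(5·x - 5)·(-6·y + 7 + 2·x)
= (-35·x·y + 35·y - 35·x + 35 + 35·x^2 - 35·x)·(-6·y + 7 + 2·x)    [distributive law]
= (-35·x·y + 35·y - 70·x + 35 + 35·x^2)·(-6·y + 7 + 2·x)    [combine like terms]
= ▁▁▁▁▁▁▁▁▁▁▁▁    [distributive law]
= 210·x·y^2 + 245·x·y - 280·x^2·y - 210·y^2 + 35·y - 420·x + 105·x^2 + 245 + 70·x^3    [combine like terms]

Applying distributive law to the line above:

210·x·y^2 - 245·x·y - 70·x^2·y - 210·y^2 + 245·y + 70·x·y + 420·x·y - 490·x - 140·x^2 - 210·y + 245 + 70·x - 210·x^2·y + 245·x^2 + 70·x^3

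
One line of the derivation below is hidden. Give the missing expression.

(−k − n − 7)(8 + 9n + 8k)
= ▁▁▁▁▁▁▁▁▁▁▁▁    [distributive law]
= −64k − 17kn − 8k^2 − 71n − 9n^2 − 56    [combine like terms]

By distributive law:

−8k − 9kn − 8k^2 − 8n − 9n^2 − 8kn − 56 − 63n − 56k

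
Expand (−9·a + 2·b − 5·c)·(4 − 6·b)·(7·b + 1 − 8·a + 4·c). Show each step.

(−9·a + 2·b − 5·c)·(4 − 6·b)·(7·b + 1 − 8·a + 4·c)
= (−36·a + 54·a·b + 8·b − 12·b^2 − 20·c + 30·b·c)·(7·b + 1 − 8·a + 4·c)    [distributive law]
= −252·a·b − 36·a + 288·a^2 − 144·a·c + 378·a·b^2 + 54·a·b − 432·a^2·b + 216·a·b·c + 56·b^2 + 8·b − 64·a·b + 32·b·c − 84·b^3 − 12·b^2 + 96·a·b^2 − 48·b^2·c − 140·b·c − 20·c + 160·a·c − 80·c^2 + 210·b^2·c + 30·b·c − 240·a·b·c + 120·b·c^2    [distributive law]
= −262·a·b − 36·a + 288·a^2 + 16·a·c + 474·a·b^2 − 432·a^2·b − 24·a·b·c + 44·b^2 + 8·b − 78·b·c − 84·b^3 + 162·b^2·c − 20·c − 80·c^2 + 120·b·c^2    [combine like terms]

−262·a·b − 36·a + 288·a^2 + 16·a·c + 474·a·b^2 − 432·a^2·b − 24·a·b·c + 44·b^2 + 8·b − 78·b·c − 84·b^3 + 162·b^2·c − 20·c − 80·c^2 + 120·b·c^2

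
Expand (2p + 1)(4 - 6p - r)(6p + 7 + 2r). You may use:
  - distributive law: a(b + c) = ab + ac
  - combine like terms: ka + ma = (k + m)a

(2p + 1)(4 - 6p - r)(6p + 7 + 2r)
= (8p - 12p^2 - 2pr + 4 - 6p - r)(6p + 7 + 2r)    [distributive law]
= (2p - 12p^2 - 2pr + 4 - r)(6p + 7 + 2r)    [combine like terms]
= 12p^2 + 14p + 4pr - 72p^3 - 84p^2 - 24p^2r - 12p^2r - 14pr - 4pr^2 + 24p + 28 + 8r - 6pr - 7r - 2r^2    [distributive law]
= -72p^2 + 38p - 16pr - 72p^3 - 36p^2r - 4pr^2 + 28 + r - 2r^2    [combine like terms]

-72p^2 + 38p - 16pr - 72p^3 - 36p^2r - 4pr^2 + 28 + r - 2r^2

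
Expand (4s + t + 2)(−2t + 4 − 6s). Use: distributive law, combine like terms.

−14st + 4s − 24s² − 2t² + 8

(4s + t + 2)(−2t + 4 − 6s)
= −8st + 16s − 24s² − 2t² + 4t − 6st − 4t + 8 − 12s    [distributive law]
= −14st + 4s − 24s² − 2t² + 8    [combine like terms]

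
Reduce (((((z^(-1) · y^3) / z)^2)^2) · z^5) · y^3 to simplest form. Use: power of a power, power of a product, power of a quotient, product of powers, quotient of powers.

y^15·z^(-3)

(((((z^(-1) · y^3) / z)^2)^2) · z^5) · y^3
= ((((z^(-1) · y^3) / z)^4) · z^5) · y^3    [power of a power]
= ((((z^(-1) · y^3)^4) / (z^4)) · z^5) · y^3    [power of a quotient]
= (((((z^(-1))^4) · ((y^3)^4)) / (z^4)) · z^5) · y^3    [power of a product]
= (((z^(-4) · ((y^3)^4)) / (z^4)) · z^5) · y^3    [power of a power]
= (((z^(-4) · y^12) / (z^4)) · z^5) · y^3    [power of a power]
= y^15·z^(-3)    [quotient of powers; product of powers]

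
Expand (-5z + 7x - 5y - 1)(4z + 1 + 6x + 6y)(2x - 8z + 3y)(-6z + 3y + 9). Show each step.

(-5z + 7x - 5y - 1)(4z + 1 + 6x + 6y)(2x - 8z + 3y)(-6z + 3y + 9)
= (-20z^2 - 5z - 30xz - 30yz + 28xz + 7x + 42x^2 + 42xy - 20yz - 5y - 30xy - 30y^2 - 4z - 1 - 6x - 6y)(2x - 8z + 3y)(-6z + 3y + 9)    [distributive law]
= (-20z^2 - 9z - 2xz - 50yz + x + 42x^2 + 12xy - 11y - 30y^2 - 1)(2x - 8z + 3y)(-6z + 3y + 9)    [combine like terms]
= (-40xz^2 + 160z^3 - 60yz^2 - 18xz + 72z^2 - 27yz - 4x^2z + 16xz^2 - 6xyz - 100xyz + 400yz^2 - 150y^2z + 2x^2 - 8xz + 3xy + 84x^3 - 336x^2z + 126x^2y + 24x^2y - 96xyz + 36xy^2 - 22xy + 88yz - 33y^2 - 60xy^2 + 240y^2z - 90y^3 - 2x + 8z - 3y)(-6z + 3y + 9)    [distributive law]
= (-24xz^2 + 160z^3 + 340yz^2 - 26xz + 72z^2 + 61yz - 340x^2z - 202xyz + 90y^2z + 2x^2 - 19xy + 84x^3 + 150x^2y - 24xy^2 - 33y^2 - 90y^3 - 2x + 8z - 3y)(-6z + 3y + 9)    [combine like terms]
= 144xz^3 - 72xyz^2 - 216xz^2 - 960z^4 + 480yz^3 + 1440z^3 - 2040yz^3 + 1020y^2z^2 + 3060yz^2 + 156xz^2 - 78xyz - 234xz - 432z^3 + 216yz^2 + 648z^2 - 366yz^2 + 183y^2z + 549yz + 2040x^2z^2 - 1020x^2yz - 3060x^2z + 1212xyz^2 - 606xy^2z - 1818xyz - 540y^2z^2 + 270y^3z + 810y^2z - 12x^2z + 6x^2y + 18x^2 + 114xyz - 57xy^2 - 171xy - 504x^3z + 252x^3y + 756x^3 - 900x^2yz + 450x^2y^2 + 1350x^2y + 144xy^2z - 72xy^3 - 216xy^2 + 198y^2z - 99y^3 - 297y^2 + 540y^3z - 270y^4 - 810y^3 + 12xz - 6xy - 18x - 48z^2 + 24yz + 72z + 18yz - 9y^2 - 27y    [distributive law]
= 144xz^3 + 1140xyz^2 - 60xz^2 - 960z^4 - 1560yz^3 + 1008z^3 + 480y^2z^2 + 2910yz^2 - 1782xyz - 222xz + 600z^2 + 1191y^2z + 591yz + 2040x^2z^2 - 1920x^2yz - 3072x^2z - 462xy^2z + 810y^3z + 1356x^2y + 18x^2 - 273xy^2 - 177xy - 504x^3z + 252x^3y + 756x^3 + 450x^2y^2 - 72xy^3 - 909y^3 - 306y^2 - 270y^4 - 18x + 72z - 27y    [combine like terms]

144xz^3 + 1140xyz^2 - 60xz^2 - 960z^4 - 1560yz^3 + 1008z^3 + 480y^2z^2 + 2910yz^2 - 1782xyz - 222xz + 600z^2 + 1191y^2z + 591yz + 2040x^2z^2 - 1920x^2yz - 3072x^2z - 462xy^2z + 810y^3z + 1356x^2y + 18x^2 - 273xy^2 - 177xy - 504x^3z + 252x^3y + 756x^3 + 450x^2y^2 - 72xy^3 - 909y^3 - 306y^2 - 270y^4 - 18x + 72z - 27y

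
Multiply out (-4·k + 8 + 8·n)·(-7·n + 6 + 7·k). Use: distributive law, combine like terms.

84·k·n + 32·k - 28·k^2 - 8·n + 48 - 56·n^2

(-4·k + 8 + 8·n)·(-7·n + 6 + 7·k)
= 28·k·n - 24·k - 28·k^2 - 56·n + 48 + 56·k - 56·n^2 + 48·n + 56·k·n    [distributive law]
= 84·k·n + 32·k - 28·k^2 - 8·n + 48 - 56·n^2    [combine like terms]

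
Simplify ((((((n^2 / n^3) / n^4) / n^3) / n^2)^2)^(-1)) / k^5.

k^(-5)n^20

((((((n^2 / n^3) / n^4) / n^3) / n^2)^2)^(-1)) / k^5
= (((((n^2 / n^3) / n^4) / n^3) / n^2)^(-2)) / k^5    [power of a power]
= (((((n^2 / n^3) / n^4) / n^3)^(-2)) / ((n^2)^(-2))) / k^5    [power of a quotient]
= (((((n^2 / n^3) / n^4)^(-2)) / ((n^3)^(-2))) / ((n^2)^(-2))) / k^5    [power of a quotient]
= (((((n^2 / n^3)^(-2)) / ((n^4)^(-2))) / ((n^3)^(-2))) / ((n^2)^(-2))) / k^5    [power of a quotient]
= ((((((n^2)^(-2)) / ((n^3)^(-2))) / ((n^4)^(-2))) / ((n^3)^(-2))) / ((n^2)^(-2))) / k^5    [power of a quotient]
= ((((n^(-4) / ((n^3)^(-2))) / ((n^4)^(-2))) / ((n^3)^(-2))) / ((n^2)^(-2))) / k^5    [power of a power]
= ((((n^(-4) / n^(-6)) / ((n^4)^(-2))) / ((n^3)^(-2))) / ((n^2)^(-2))) / k^5    [power of a power]
= (((n^2 / ((n^4)^(-2))) / ((n^3)^(-2))) / ((n^2)^(-2))) / k^5    [quotient of powers]
= (((n^2 / n^(-8)) / ((n^3)^(-2))) / ((n^2)^(-2))) / k^5    [power of a power]
= ((n^10 / ((n^3)^(-2))) / ((n^2)^(-2))) / k^5    [quotient of powers]
= ((n^10 / n^(-6)) / ((n^2)^(-2))) / k^5    [power of a power]
= (n^16 / ((n^2)^(-2))) / k^5    [quotient of powers]
= (n^16 / n^(-4)) / k^5    [power of a power]
= n^20 / k^5    [quotient of powers]
= k^(-5)n^20    [quotient of powers]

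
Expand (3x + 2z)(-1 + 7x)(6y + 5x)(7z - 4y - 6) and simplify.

-590xyz + 72xy^2 + 108xy - 525x^2z - 696x^2y + 90x^2 + 602x^2yz - 504x^2y^2 + 735x^3z - 420x^3y - 630x^3 - 84yz^2 + 48y^2z + 72yz - 70xz^2 + 60xz + 588xyz^2 - 336xy^2z + 490x^2z^2

(3x + 2z)(-1 + 7x)(6y + 5x)(7z - 4y - 6)
= (-3x + 21x^2 - 2z + 14xz)(6y + 5x)(7z - 4y - 6)    [distributive law]
= (-18xy - 15x^2 + 126x^2y + 105x^3 - 12yz - 10xz + 84xyz + 70x^2z)(7z - 4y - 6)    [distributive law]
= -126xyz + 72xy^2 + 108xy - 105x^2z + 60x^2y + 90x^2 + 882x^2yz - 504x^2y^2 - 756x^2y + 735x^3z - 420x^3y - 630x^3 - 84yz^2 + 48y^2z + 72yz - 70xz^2 + 40xyz + 60xz + 588xyz^2 - 336xy^2z - 504xyz + 490x^2z^2 - 280x^2yz - 420x^2z    [distributive law]
= -590xyz + 72xy^2 + 108xy - 525x^2z - 696x^2y + 90x^2 + 602x^2yz - 504x^2y^2 + 735x^3z - 420x^3y - 630x^3 - 84yz^2 + 48y^2z + 72yz - 70xz^2 + 60xz + 588xyz^2 - 336xy^2z + 490x^2z^2    [combine like terms]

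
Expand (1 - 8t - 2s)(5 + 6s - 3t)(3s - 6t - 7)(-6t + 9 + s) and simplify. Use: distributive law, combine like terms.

(1 - 8t - 2s)(5 + 6s - 3t)(3s - 6t - 7)(-6t + 9 + s)
= (5 + 6s - 3t - 40t - 48st + 24t² - 10s - 12s² + 6st)(3s - 6t - 7)(-6t + 9 + s)    [distributive law]
= (5 - 4s - 43t - 42st + 24t² - 12s²)(3s - 6t - 7)(-6t + 9 + s)    [combine like terms]
= (15s - 30t - 35 - 12s² + 24st + 28s - 129st + 258t² + 301t - 126s²t + 252st² + 294st + 72st² - 144t³ - 168t² - 36s³ + 72s²t + 84s²)(-6t + 9 + s)    [distributive law]
= (43s + 271t - 35 + 72s² + 189st + 90t² - 54s²t + 324st² - 144t³ - 36s³)(-6t + 9 + s)    [combine like terms]
= -258st + 387s + 43s² - 1626t² + 2439t + 271st + 210t - 315 - 35s - 432s²t + 648s² + 72s³ - 1134st² + 1701st + 189s²t - 540t³ + 810t² + 90st² + 324s²t² - 486s²t - 54s³t - 1944st³ + 2916st² + 324s²t² + 864t⁴ - 1296t³ - 144st³ + 216s³t - 324s³ - 36s⁴    [distributive law]
= 1714st + 352s + 691s² - 816t² + 2649t - 315 - 729s²t - 252s³ + 1872st² - 1836t³ + 648s²t² + 162s³t - 2088st³ + 864t⁴ - 36s⁴    [combine like terms]

1714st + 352s + 691s² - 816t² + 2649t - 315 - 729s²t - 252s³ + 1872st² - 1836t³ + 648s²t² + 162s³t - 2088st³ + 864t⁴ - 36s⁴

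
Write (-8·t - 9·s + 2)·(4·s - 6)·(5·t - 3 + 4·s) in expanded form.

(-8·t - 9·s + 2)·(4·s - 6)·(5·t - 3 + 4·s)
= (-32·s·t + 48·t - 36·s^2 + 54·s + 8·s - 12)·(5·t - 3 + 4·s)    [distributive law]
= (-32·s·t + 48·t - 36·s^2 + 62·s - 12)·(5·t - 3 + 4·s)    [combine like terms]
= -160·s·t^2 + 96·s·t - 128·s^2·t + 240·t^2 - 144·t + 192·s·t - 180·s^2·t + 108·s^2 - 144·s^3 + 310·s·t - 186·s + 248·s^2 - 60·t + 36 - 48·s    [distributive law]
= -160·s·t^2 + 598·s·t - 308·s^2·t + 240·t^2 - 204·t + 356·s^2 - 144·s^3 - 234·s + 36    [combine like terms]

-160·s·t^2 + 598·s·t - 308·s^2·t + 240·t^2 - 204·t + 356·s^2 - 144·s^3 - 234·s + 36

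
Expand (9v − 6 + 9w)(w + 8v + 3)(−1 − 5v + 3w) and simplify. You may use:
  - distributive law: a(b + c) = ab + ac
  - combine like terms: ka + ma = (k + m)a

−249vw − 189v^2w + 198vw^2 + 33v^2 − 360v^3 + 111v − 75w + 54w^2 + 18 + 27w^3

(9v − 6 + 9w)(w + 8v + 3)(−1 − 5v + 3w)
= (9vw + 72v^2 + 27v − 6w − 48v − 18 + 9w^2 + 72vw + 27w)(−1 − 5v + 3w)    [distributive law]
= (81vw + 72v^2 − 21v + 21w − 18 + 9w^2)(−1 − 5v + 3w)    [combine like terms]
= −81vw − 405v^2w + 243vw^2 − 72v^2 − 360v^3 + 216v^2w + 21v + 105v^2 − 63vw − 21w − 105vw + 63w^2 + 18 + 90v − 54w − 9w^2 − 45vw^2 + 27w^3    [distributive law]
= −249vw − 189v^2w + 198vw^2 + 33v^2 − 360v^3 + 111v − 75w + 54w^2 + 18 + 27w^3    [combine like terms]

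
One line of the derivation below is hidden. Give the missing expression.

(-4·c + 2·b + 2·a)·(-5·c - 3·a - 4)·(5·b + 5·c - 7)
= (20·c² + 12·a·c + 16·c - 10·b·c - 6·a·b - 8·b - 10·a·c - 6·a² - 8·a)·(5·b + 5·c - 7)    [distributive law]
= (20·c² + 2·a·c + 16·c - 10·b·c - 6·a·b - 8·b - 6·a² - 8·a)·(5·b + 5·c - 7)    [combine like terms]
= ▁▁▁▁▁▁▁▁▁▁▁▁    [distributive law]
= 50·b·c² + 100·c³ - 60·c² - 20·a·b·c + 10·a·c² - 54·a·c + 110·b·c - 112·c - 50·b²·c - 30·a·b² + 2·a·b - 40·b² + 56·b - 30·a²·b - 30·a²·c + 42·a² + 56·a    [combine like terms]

By distributive law:

100·b·c² + 100·c³ - 140·c² + 10·a·b·c + 10·a·c² - 14·a·c + 80·b·c + 80·c² - 112·c - 50·b²·c - 50·b·c² + 70·b·c - 30·a·b² - 30·a·b·c + 42·a·b - 40·b² - 40·b·c + 56·b - 30·a²·b - 30·a²·c + 42·a² - 40·a·b - 40·a·c + 56·a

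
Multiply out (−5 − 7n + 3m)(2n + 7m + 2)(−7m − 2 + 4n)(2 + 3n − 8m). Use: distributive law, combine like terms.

(−5 − 7n + 3m)(2n + 7m + 2)(−7m − 2 + 4n)(2 + 3n − 8m)
= (−10n − 35m − 10 − 14n^2 − 49mn − 14n + 6mn + 21m^2 + 6m)(−7m − 2 + 4n)(2 + 3n − 8m)    [distributive law]
= (−24n − 29m − 10 − 14n^2 − 43mn + 21m^2)(−7m − 2 + 4n)(2 + 3n − 8m)    [combine like terms]
= (168mn + 48n − 96n^2 + 203m^2 + 58m − 116mn + 70m + 20 − 40n + 98mn^2 + 28n^2 − 56n^3 + 301m^2n + 86mn − 172mn^2 − 147m^3 − 42m^2 + 84m^2n)(2 + 3n − 8m)    [distributive law]
= (138mn + 8n − 68n^2 + 161m^2 + 128m + 20 − 74mn^2 − 56n^3 + 385m^2n − 147m^3)(2 + 3n − 8m)    [combine like terms]
= 276mn + 414mn^2 − 1104m^2n + 16n + 24n^2 − 64mn − 136n^2 − 204n^3 + 544mn^2 + 322m^2 + 483m^2n − 1288m^3 + 256m + 384mn − 1024m^2 + 40 + 60n − 160m − 148mn^2 − 222mn^3 + 592m^2n^2 − 112n^3 − 168n^4 + 448mn^3 + 770m^2n + 1155m^2n^2 − 3080m^3n − 294m^3 − 441m^3n + 1176m^4    [distributive law]
= 596mn + 810mn^2 + 149m^2n + 76n − 112n^2 − 316n^3 − 702m^2 − 1582m^3 + 96m + 40 + 226mn^3 + 1747m^2n^2 − 168n^4 − 3521m^3n + 1176m^4    [combine like terms]

596mn + 810mn^2 + 149m^2n + 76n − 112n^2 − 316n^3 − 702m^2 − 1582m^3 + 96m + 40 + 226mn^3 + 1747m^2n^2 − 168n^4 − 3521m^3n + 1176m^4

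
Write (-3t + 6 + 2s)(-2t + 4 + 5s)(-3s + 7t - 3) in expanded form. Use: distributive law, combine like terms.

(-3t + 6 + 2s)(-2t + 4 + 5s)(-3s + 7t - 3)
= (6t^2 - 12t - 15st - 12t + 24 + 30s - 4st + 8s + 10s^2)(-3s + 7t - 3)    [distributive law]
= (6t^2 - 24t - 19st + 24 + 38s + 10s^2)(-3s + 7t - 3)    [combine like terms]
= -18st^2 + 42t^3 - 18t^2 + 72st - 168t^2 + 72t + 57s^2t - 133st^2 + 57st - 72s + 168t - 72 - 114s^2 + 266st - 114s - 30s^3 + 70s^2t - 30s^2    [distributive law]
= -151st^2 + 42t^3 - 186t^2 + 395st + 240t + 127s^2t - 186s - 72 - 144s^2 - 30s^3    [combine like terms]

-151st^2 + 42t^3 - 186t^2 + 395st + 240t + 127s^2t - 186s - 72 - 144s^2 - 30s^3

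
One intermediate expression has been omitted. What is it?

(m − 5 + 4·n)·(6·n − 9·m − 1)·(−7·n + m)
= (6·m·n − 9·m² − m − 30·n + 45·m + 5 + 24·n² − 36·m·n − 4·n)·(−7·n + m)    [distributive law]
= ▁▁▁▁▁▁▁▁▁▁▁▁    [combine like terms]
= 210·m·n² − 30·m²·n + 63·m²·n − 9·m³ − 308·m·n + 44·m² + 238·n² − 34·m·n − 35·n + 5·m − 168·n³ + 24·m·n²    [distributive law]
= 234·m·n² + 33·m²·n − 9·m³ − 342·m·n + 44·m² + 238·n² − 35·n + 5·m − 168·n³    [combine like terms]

After combine like terms, the bracketed line is:

(−30·m·n − 9·m² + 44·m − 34·n + 5 + 24·n²)·(−7·n + m)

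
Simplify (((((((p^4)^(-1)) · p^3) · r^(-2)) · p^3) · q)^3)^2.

p^12·q^6·r^(-12)

(((((((p^4)^(-1)) · p^3) · r^(-2)) · p^3) · q)^3)^2
= ((((((p^4)^(-1)) · p^3) · r^(-2)) · p^3) · q)^6    [power of a power]
= ((((((p^4)^(-1)) · p^3) · r^(-2)) · p^3)^6) · (q^6)    [power of a product]
= ((((((p^4)^(-1)) · p^3) · r^(-2))^6) · ((p^3)^6)) · (q^6)    [power of a product]
= ((((((p^4)^(-1)) · p^3)^6) · ((r^(-2))^6)) · ((p^3)^6)) · (q^6)    [power of a product]
= ((((((p^4)^(-1))^6) · ((p^3)^6)) · ((r^(-2))^6)) · ((p^3)^6)) · (q^6)    [power of a product]
= (((((p^4)^(-6)) · ((p^3)^6)) · ((r^(-2))^6)) · ((p^3)^6)) · (q^6)    [power of a power]
= (((p^(-24) · ((p^3)^6)) · ((r^(-2))^6)) · ((p^3)^6)) · (q^6)    [power of a power]
= (((p^(-24) · p^18) · ((r^(-2))^6)) · ((p^3)^6)) · (q^6)    [power of a power]
= ((p^(-6) · ((r^(-2))^6)) · ((p^3)^6)) · (q^6)    [product of powers]
= ((p^(-6) · r^(-12)) · ((p^3)^6)) · (q^6)    [power of a power]
= ((p^(-6) · r^(-12)) · p^18) · (q^6)    [power of a power]
= p^12·q^6·r^(-12)    [product of powers]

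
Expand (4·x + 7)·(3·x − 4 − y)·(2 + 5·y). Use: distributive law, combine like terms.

(4·x + 7)·(3·x − 4 − y)·(2 + 5·y)
= (12·x^2 − 16·x − 4·x·y + 21·x − 28 − 7·y)·(2 + 5·y)    [distributive law]
= (12·x^2 + 5·x − 4·x·y − 28 − 7·y)·(2 + 5·y)    [combine like terms]
= 24·x^2 + 60·x^2·y + 10·x + 25·x·y − 8·x·y − 20·x·y^2 − 56 − 140·y − 14·y − 35·y^2    [distributive law]
= 24·x^2 + 60·x^2·y + 10·x + 17·x·y − 20·x·y^2 − 56 − 154·y − 35·y^2    [combine like terms]

24·x^2 + 60·x^2·y + 10·x + 17·x·y − 20·x·y^2 − 56 − 154·y − 35·y^2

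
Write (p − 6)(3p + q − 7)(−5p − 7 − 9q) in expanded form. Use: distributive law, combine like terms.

(p − 6)(3p + q − 7)(−5p − 7 − 9q)
= (3p^2 + pq − 7p − 18p − 6q + 42)(−5p − 7 − 9q)    [distributive law]
= (3p^2 + pq − 25p − 6q + 42)(−5p − 7 − 9q)    [combine like terms]
= −15p^3 − 21p^2 − 27p^2q − 5p^2q − 7pq − 9pq^2 + 125p^2 + 175p + 225pq + 30pq + 42q + 54q^2 − 210p − 294 − 378q    [distributive law]
= −15p^3 + 104p^2 − 32p^2q + 248pq − 9pq^2 − 35p − 336q + 54q^2 − 294    [combine like terms]

−15p^3 + 104p^2 − 32p^2q + 248pq − 9pq^2 − 35p − 336q + 54q^2 − 294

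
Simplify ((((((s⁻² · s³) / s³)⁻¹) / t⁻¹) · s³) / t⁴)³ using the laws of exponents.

s¹⁵·t⁻⁹

((((((s⁻² · s³) / s³)⁻¹) / t⁻¹) · s³) / t⁴)³
= ((((((s⁻² · s³) / s³)⁻¹) / t⁻¹) · s³)³) / ((t⁴)³)    [power of a quotient]
= ((((((s⁻² · s³) / s³)⁻¹) / t⁻¹)³) · ((s³)³)) / ((t⁴)³)    [power of a product]
= ((((((s⁻² · s³) / s³)⁻¹)³) / ((t⁻¹)³)) · ((s³)³)) / ((t⁴)³)    [power of a quotient]
= (((((s⁻² · s³) / s³)⁻³) / ((t⁻¹)³)) · ((s³)³)) / ((t⁴)³)    [power of a power]
= (((((s⁻² · s³)⁻³) / ((s³)⁻³)) / ((t⁻¹)³)) · ((s³)³)) / ((t⁴)³)    [power of a quotient]
= ((((((s⁻²)⁻³) · ((s³)⁻³)) / ((s³)⁻³)) / ((t⁻¹)³)) · ((s³)³)) / ((t⁴)³)    [power of a product]
= ((((s⁶ · ((s³)⁻³)) / ((s³)⁻³)) / ((t⁻¹)³)) · ((s³)³)) / ((t⁴)³)    [power of a power]
= ((((s⁶ · s⁻⁹) / ((s³)⁻³)) / ((t⁻¹)³)) · ((s³)³)) / ((t⁴)³)    [power of a power]
= (((s⁻³ / ((s³)⁻³)) / ((t⁻¹)³)) · ((s³)³)) / ((t⁴)³)    [product of powers]
= (((s⁻³ / s⁻⁹) / ((t⁻¹)³)) · ((s³)³)) / ((t⁴)³)    [power of a power]
= ((s⁶ / ((t⁻¹)³)) · ((s³)³)) / ((t⁴)³)    [quotient of powers]
= ((s⁶ / t⁻³) · ((s³)³)) / ((t⁴)³)    [power of a power]
= ((s⁶ / t⁻³) · s⁹) / ((t⁴)³)    [power of a power]
= ((s⁶ / t⁻³) · s⁹) / t¹²    [power of a power]
= s¹⁵·t⁻⁹    [quotient of powers; product of powers]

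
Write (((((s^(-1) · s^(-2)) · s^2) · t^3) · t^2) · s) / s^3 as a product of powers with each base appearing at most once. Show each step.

(((((s^(-1) · s^(-2)) · s^2) · t^3) · t^2) · s) / s^3
= ((((s^(-3) · s^2) · t^3) · t^2) · s) / s^3    [product of powers]
= (((s^(-1) · t^3) · t^2) · s) / s^3    [product of powers]
= s^(-3)t^5    [quotient of powers; product of powers]

s^(-3)t^5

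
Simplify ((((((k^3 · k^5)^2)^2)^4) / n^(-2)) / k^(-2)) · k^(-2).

((((((k^3 · k^5)^2)^2)^4) / n^(-2)) / k^(-2)) · k^(-2)
= (((((k^3 · k^5)^2)^8) / n^(-2)) / k^(-2)) · k^(-2)    [power of a power]
= ((((k^3 · k^5)^16) / n^(-2)) / k^(-2)) · k^(-2)    [power of a power]
= (((((k^3)^16) · ((k^5)^16)) / n^(-2)) / k^(-2)) · k^(-2)    [power of a product]
= (((k^48 · ((k^5)^16)) / n^(-2)) / k^(-2)) · k^(-2)    [power of a power]
= (((k^48 · k^80) / n^(-2)) / k^(-2)) · k^(-2)    [power of a power]
= ((k^128 / n^(-2)) / k^(-2)) · k^(-2)    [product of powers]
= k^128n^2    [quotient of powers; product of powers]

k^128n^2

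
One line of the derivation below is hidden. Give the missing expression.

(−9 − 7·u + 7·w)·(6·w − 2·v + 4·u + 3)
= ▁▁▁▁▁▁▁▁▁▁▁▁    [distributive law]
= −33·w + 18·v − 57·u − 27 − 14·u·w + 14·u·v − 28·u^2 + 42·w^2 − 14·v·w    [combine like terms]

By distributive law:

−54·w + 18·v − 36·u − 27 − 42·u·w + 14·u·v − 28·u^2 − 21·u + 42·w^2 − 14·v·w + 28·u·w + 21·w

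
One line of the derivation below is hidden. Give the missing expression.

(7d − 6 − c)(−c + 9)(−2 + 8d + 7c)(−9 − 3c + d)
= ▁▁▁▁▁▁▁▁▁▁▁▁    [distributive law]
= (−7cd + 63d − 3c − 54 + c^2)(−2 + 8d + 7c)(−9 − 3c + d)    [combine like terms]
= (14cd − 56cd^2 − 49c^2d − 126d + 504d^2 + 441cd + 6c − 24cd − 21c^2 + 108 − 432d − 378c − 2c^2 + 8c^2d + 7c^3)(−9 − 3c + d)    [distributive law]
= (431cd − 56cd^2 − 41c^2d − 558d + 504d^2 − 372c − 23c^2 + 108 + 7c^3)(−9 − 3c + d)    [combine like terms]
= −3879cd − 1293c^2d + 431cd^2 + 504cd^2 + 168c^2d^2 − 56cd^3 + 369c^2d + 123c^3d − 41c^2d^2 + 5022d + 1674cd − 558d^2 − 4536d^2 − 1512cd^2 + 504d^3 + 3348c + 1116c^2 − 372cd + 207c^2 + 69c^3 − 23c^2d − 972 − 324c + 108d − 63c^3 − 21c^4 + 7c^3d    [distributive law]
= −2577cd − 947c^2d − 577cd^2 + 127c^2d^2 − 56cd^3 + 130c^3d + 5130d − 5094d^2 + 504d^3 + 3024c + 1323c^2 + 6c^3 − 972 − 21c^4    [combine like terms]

Applying distributive law to the line above:

(−7cd + 63d + 6c − 54 + c^2 − 9c)(−2 + 8d + 7c)(−9 − 3c + d)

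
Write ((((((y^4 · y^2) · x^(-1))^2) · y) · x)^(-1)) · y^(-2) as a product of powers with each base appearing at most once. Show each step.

((((((y^4 · y^2) · x^(-1))^2) · y) · x)^(-1)) · y^(-2)
= ((((((y^4 · y^2) · x^(-1))^2) · y)^(-1)) · (x^(-1))) · y^(-2)    [power of a product]
= ((((((y^4 · y^2) · x^(-1))^2)^(-1)) · (y^(-1))) · (x^(-1))) · y^(-2)    [power of a product]
= (((((y^4 · y^2) · x^(-1))^(-2)) · (y^(-1))) · (x^(-1))) · y^(-2)    [power of a power]
= (((((y^4 · y^2)^(-2)) · ((x^(-1))^(-2))) · (y^(-1))) · (x^(-1))) · y^(-2)    [power of a product]
= ((((((y^4)^(-2)) · ((y^2)^(-2))) · ((x^(-1))^(-2))) · (y^(-1))) · (x^(-1))) · y^(-2)    [power of a product]
= ((((y^(-8) · ((y^2)^(-2))) · ((x^(-1))^(-2))) · (y^(-1))) · (x^(-1))) · y^(-2)    [power of a power]
= ((((y^(-8) · y^(-4)) · ((x^(-1))^(-2))) · (y^(-1))) · (x^(-1))) · y^(-2)    [power of a power]
= (((y^(-12) · ((x^(-1))^(-2))) · (y^(-1))) · (x^(-1))) · y^(-2)    [product of powers]
= (((y^(-12) · x^2) · (y^(-1))) · (x^(-1))) · y^(-2)    [power of a power]
= xy^(-15)    [product of powers]

xy^(-15)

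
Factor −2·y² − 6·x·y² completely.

−2·y² − 6·x·y²
= 2(−y² − 3·x·y²)    [factor out 2]
= 2·y²(−1 − 3·x)    [factor out y²]

2·y²(−1 − 3·x)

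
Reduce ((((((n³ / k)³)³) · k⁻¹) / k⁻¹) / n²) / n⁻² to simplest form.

k⁻⁹n²⁷

((((((n³ / k)³)³) · k⁻¹) / k⁻¹) / n²) / n⁻²
= (((((n³ / k)⁹) · k⁻¹) / k⁻¹) / n²) / n⁻²    [power of a power]
= ((((((n³)⁹) / (k⁹)) · k⁻¹) / k⁻¹) / n²) / n⁻²    [power of a quotient]
= ((((n²⁷ / (k⁹)) · k⁻¹) / k⁻¹) / n²) / n⁻²    [power of a power]
= k⁻⁹n²⁷    [quotient of powers; product of powers]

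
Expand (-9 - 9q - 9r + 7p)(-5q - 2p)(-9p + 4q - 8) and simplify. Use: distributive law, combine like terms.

-197pq - 180q² - 360q - 50p² - 144p - 473pq² + 180q³ + 97p²q - 333pqr + 180q²r - 360qr - 162p²r - 144pr + 126p³

(-9 - 9q - 9r + 7p)(-5q - 2p)(-9p + 4q - 8)
= (45q + 18p + 45q² + 18pq + 45qr + 18pr - 35pq - 14p²)(-9p + 4q - 8)    [distributive law]
= (45q + 18p + 45q² - 17pq + 45qr + 18pr - 14p²)(-9p + 4q - 8)    [combine like terms]
= -405pq + 180q² - 360q - 162p² + 72pq - 144p - 405pq² + 180q³ - 360q² + 153p²q - 68pq² + 136pq - 405pqr + 180q²r - 360qr - 162p²r + 72pqr - 144pr + 126p³ - 56p²q + 112p²    [distributive law]
= -197pq - 180q² - 360q - 50p² - 144p - 473pq² + 180q³ + 97p²q - 333pqr + 180q²r - 360qr - 162p²r - 144pr + 126p³    [combine like terms]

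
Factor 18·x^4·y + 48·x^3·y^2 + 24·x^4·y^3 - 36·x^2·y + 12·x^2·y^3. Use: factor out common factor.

18·x^4·y + 48·x^3·y^2 + 24·x^4·y^3 - 36·x^2·y + 12·x^2·y^3
= 6(3·x^4·y + 8·x^3·y^2 + 4·x^4·y^3 - 6·x^2·y + 2·x^2·y^3)    [factor out 6]
= 6·x^2·y(3·x^2 + 8·x·y + 4·x^2·y^2 - 6 + 2·y^2)    [factor out x^2·y]

6·x^2·y(3·x^2 + 8·x·y + 4·x^2·y^2 - 6 + 2·y^2)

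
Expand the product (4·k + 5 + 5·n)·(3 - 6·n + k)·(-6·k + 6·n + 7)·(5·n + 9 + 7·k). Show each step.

(4·k + 5 + 5·n)·(3 - 6·n + k)·(-6·k + 6·n + 7)·(5·n + 9 + 7·k)
= (12·k - 24·k·n + 4·k^2 + 15 - 30·n + 5·k + 15·n - 30·n^2 + 5·k·n)·(-6·k + 6·n + 7)·(5·n + 9 + 7·k)    [distributive law]
= (17·k - 19·k·n + 4·k^2 + 15 - 15·n - 30·n^2)·(-6·k + 6·n + 7)·(5·n + 9 + 7·k)    [combine like terms]
= (-102·k^2 + 102·k·n + 119·k + 114·k^2·n - 114·k·n^2 - 133·k·n - 24·k^3 + 24·k^2·n + 28·k^2 - 90·k + 90·n + 105 + 90·k·n - 90·n^2 - 105·n + 180·k·n^2 - 180·n^3 - 210·n^2)·(5·n + 9 + 7·k)    [distributive law]
= (-74·k^2 + 59·k·n + 29·k + 138·k^2·n + 66·k·n^2 - 24·k^3 - 15·n + 105 - 300·n^2 - 180·n^3)·(5·n + 9 + 7·k)    [combine like terms]
= -370·k^2·n - 666·k^2 - 518·k^3 + 295·k·n^2 + 531·k·n + 413·k^2·n + 145·k·n + 261·k + 203·k^2 + 690·k^2·n^2 + 1242·k^2·n + 966·k^3·n + 330·k·n^3 + 594·k·n^2 + 462·k^2·n^2 - 120·k^3·n - 216·k^3 - 168·k^4 - 75·n^2 - 135·n - 105·k·n + 525·n + 945 + 735·k - 1500·n^3 - 2700·n^2 - 2100·k·n^2 - 900·n^4 - 1620·n^3 - 1260·k·n^3    [distributive law]
= 1285·k^2·n - 463·k^2 - 734·k^3 - 1211·k·n^2 + 571·k·n + 996·k + 1152·k^2·n^2 + 846·k^3·n - 930·k·n^3 - 168·k^4 - 2775·n^2 + 390·n + 945 - 3120·n^3 - 900·n^4    [combine like terms]

1285·k^2·n - 463·k^2 - 734·k^3 - 1211·k·n^2 + 571·k·n + 996·k + 1152·k^2·n^2 + 846·k^3·n - 930·k·n^3 - 168·k^4 - 2775·n^2 + 390·n + 945 - 3120·n^3 - 900·n^4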